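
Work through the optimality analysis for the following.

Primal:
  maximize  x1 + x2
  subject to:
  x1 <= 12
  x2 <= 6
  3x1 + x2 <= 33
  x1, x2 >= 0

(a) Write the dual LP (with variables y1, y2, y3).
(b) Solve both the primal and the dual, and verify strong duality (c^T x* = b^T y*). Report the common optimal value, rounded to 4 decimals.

The standard primal-dual pair for 'max c^T x s.t. A x <= b, x >= 0' is:
  Dual:  min b^T y  s.t.  A^T y >= c,  y >= 0.

So the dual LP is:
  minimize  12y1 + 6y2 + 33y3
  subject to:
    y1 + 3y3 >= 1
    y2 + y3 >= 1
    y1, y2, y3 >= 0

Solving the primal: x* = (9, 6).
  primal value c^T x* = 15.
Solving the dual: y* = (0, 0.6667, 0.3333).
  dual value b^T y* = 15.
Strong duality: c^T x* = b^T y*. Confirmed.

15


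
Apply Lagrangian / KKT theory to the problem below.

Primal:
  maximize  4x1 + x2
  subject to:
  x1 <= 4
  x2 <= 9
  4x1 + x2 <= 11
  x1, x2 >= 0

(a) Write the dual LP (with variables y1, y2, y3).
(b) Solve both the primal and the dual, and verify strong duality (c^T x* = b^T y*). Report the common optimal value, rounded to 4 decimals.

The standard primal-dual pair for 'max c^T x s.t. A x <= b, x >= 0' is:
  Dual:  min b^T y  s.t.  A^T y >= c,  y >= 0.

So the dual LP is:
  minimize  4y1 + 9y2 + 11y3
  subject to:
    y1 + 4y3 >= 4
    y2 + y3 >= 1
    y1, y2, y3 >= 0

Solving the primal: x* = (2.75, 0).
  primal value c^T x* = 11.
Solving the dual: y* = (0, 0, 1).
  dual value b^T y* = 11.
Strong duality: c^T x* = b^T y*. Confirmed.

11


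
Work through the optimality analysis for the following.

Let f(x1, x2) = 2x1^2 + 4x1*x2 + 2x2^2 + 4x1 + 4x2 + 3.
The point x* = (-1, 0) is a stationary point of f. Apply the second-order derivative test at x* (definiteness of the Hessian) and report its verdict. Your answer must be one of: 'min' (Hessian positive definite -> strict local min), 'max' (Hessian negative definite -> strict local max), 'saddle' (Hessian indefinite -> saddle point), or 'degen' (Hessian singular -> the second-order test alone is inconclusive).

Compute the Hessian H = grad^2 f:
  H = [[4, 4], [4, 4]]
Verify stationarity: grad f(x*) = H x* + g = (0, 0).
Eigenvalues of H: 0, 8.
H has a zero eigenvalue (singular; positive semidefinite but not definite), so H is neither positive definite, negative definite, nor indefinite. The second-order test alone is inconclusive -> degen.
(Indeed, f is constant along the null direction of H through x*, so x* is not a strict local extremum.)

degen


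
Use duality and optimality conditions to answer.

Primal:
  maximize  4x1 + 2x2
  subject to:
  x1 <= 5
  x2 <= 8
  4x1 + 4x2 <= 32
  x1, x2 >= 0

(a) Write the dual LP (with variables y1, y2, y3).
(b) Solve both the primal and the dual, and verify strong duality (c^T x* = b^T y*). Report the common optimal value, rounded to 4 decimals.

The standard primal-dual pair for 'max c^T x s.t. A x <= b, x >= 0' is:
  Dual:  min b^T y  s.t.  A^T y >= c,  y >= 0.

So the dual LP is:
  minimize  5y1 + 8y2 + 32y3
  subject to:
    y1 + 4y3 >= 4
    y2 + 4y3 >= 2
    y1, y2, y3 >= 0

Solving the primal: x* = (5, 3).
  primal value c^T x* = 26.
Solving the dual: y* = (2, 0, 0.5).
  dual value b^T y* = 26.
Strong duality: c^T x* = b^T y*. Confirmed.

26


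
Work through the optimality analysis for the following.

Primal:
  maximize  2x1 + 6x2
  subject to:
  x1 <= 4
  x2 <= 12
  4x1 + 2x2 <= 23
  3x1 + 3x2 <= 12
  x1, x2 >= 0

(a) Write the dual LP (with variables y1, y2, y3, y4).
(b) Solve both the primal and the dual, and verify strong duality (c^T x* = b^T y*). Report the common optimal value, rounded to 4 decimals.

The standard primal-dual pair for 'max c^T x s.t. A x <= b, x >= 0' is:
  Dual:  min b^T y  s.t.  A^T y >= c,  y >= 0.

So the dual LP is:
  minimize  4y1 + 12y2 + 23y3 + 12y4
  subject to:
    y1 + 4y3 + 3y4 >= 2
    y2 + 2y3 + 3y4 >= 6
    y1, y2, y3, y4 >= 0

Solving the primal: x* = (0, 4).
  primal value c^T x* = 24.
Solving the dual: y* = (0, 0, 0, 2).
  dual value b^T y* = 24.
Strong duality: c^T x* = b^T y*. Confirmed.

24


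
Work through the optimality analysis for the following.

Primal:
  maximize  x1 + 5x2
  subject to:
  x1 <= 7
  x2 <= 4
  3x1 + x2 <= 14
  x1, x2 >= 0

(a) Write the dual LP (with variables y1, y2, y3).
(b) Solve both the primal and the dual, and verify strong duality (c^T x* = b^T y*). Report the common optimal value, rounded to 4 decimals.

The standard primal-dual pair for 'max c^T x s.t. A x <= b, x >= 0' is:
  Dual:  min b^T y  s.t.  A^T y >= c,  y >= 0.

So the dual LP is:
  minimize  7y1 + 4y2 + 14y3
  subject to:
    y1 + 3y3 >= 1
    y2 + y3 >= 5
    y1, y2, y3 >= 0

Solving the primal: x* = (3.3333, 4).
  primal value c^T x* = 23.3333.
Solving the dual: y* = (0, 4.6667, 0.3333).
  dual value b^T y* = 23.3333.
Strong duality: c^T x* = b^T y*. Confirmed.

23.3333


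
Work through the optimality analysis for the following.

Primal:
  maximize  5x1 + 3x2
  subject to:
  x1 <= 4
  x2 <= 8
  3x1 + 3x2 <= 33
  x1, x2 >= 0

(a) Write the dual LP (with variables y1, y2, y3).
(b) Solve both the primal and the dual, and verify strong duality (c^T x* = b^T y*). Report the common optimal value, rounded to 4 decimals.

The standard primal-dual pair for 'max c^T x s.t. A x <= b, x >= 0' is:
  Dual:  min b^T y  s.t.  A^T y >= c,  y >= 0.

So the dual LP is:
  minimize  4y1 + 8y2 + 33y3
  subject to:
    y1 + 3y3 >= 5
    y2 + 3y3 >= 3
    y1, y2, y3 >= 0

Solving the primal: x* = (4, 7).
  primal value c^T x* = 41.
Solving the dual: y* = (2, 0, 1).
  dual value b^T y* = 41.
Strong duality: c^T x* = b^T y*. Confirmed.

41


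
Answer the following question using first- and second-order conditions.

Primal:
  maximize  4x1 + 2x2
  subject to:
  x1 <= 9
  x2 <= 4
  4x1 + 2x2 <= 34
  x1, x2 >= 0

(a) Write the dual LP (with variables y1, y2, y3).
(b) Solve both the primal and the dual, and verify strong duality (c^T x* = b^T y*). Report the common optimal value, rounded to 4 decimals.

The standard primal-dual pair for 'max c^T x s.t. A x <= b, x >= 0' is:
  Dual:  min b^T y  s.t.  A^T y >= c,  y >= 0.

So the dual LP is:
  minimize  9y1 + 4y2 + 34y3
  subject to:
    y1 + 4y3 >= 4
    y2 + 2y3 >= 2
    y1, y2, y3 >= 0

Solving the primal: x* = (8.5, 0).
  primal value c^T x* = 34.
Solving the dual: y* = (0, 0, 1).
  dual value b^T y* = 34.
Strong duality: c^T x* = b^T y*. Confirmed.

34


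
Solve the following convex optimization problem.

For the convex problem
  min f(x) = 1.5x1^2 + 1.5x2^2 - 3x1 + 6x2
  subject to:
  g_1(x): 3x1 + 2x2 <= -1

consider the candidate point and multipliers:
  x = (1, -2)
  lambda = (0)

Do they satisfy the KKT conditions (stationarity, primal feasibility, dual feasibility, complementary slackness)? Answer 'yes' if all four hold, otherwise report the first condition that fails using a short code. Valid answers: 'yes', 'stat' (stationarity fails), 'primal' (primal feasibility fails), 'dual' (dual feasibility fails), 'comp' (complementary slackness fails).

Gradient of f: grad f(x) = Q x + c = (0, 0)
Constraint values g_i(x) = a_i^T x - b_i:
  g_1((1, -2)) = 0
Stationarity residual: grad f(x) + sum_i lambda_i a_i = (0, 0)
  -> stationarity OK
Primal feasibility (all g_i <= 0): OK
Dual feasibility (all lambda_i >= 0): OK
Complementary slackness (lambda_i * g_i(x) = 0 for all i): OK

Verdict: yes, KKT holds.

yes


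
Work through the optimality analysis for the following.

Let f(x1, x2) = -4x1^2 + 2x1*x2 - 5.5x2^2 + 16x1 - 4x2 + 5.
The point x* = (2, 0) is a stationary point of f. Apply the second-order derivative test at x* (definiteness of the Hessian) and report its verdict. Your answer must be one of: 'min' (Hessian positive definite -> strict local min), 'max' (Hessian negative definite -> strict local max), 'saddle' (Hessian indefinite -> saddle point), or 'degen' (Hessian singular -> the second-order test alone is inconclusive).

Compute the Hessian H = grad^2 f:
  H = [[-8, 2], [2, -11]]
Verify stationarity: grad f(x*) = H x* + g = (0, 0).
Eigenvalues of H: -12, -7.
Both eigenvalues < 0, so H is negative definite -> x* is a strict local max.

max


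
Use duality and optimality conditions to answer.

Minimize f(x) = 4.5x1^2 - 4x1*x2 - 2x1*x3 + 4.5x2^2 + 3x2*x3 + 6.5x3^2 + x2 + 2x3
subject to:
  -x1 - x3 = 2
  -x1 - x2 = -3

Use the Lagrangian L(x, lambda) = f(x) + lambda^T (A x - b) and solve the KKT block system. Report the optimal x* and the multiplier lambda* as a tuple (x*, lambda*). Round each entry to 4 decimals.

Form the Lagrangian:
  L(x, lambda) = (1/2) x^T Q x + c^T x + lambda^T (A x - b)
Stationarity (grad_x L = 0): Q x + c + A^T lambda = 0.
Primal feasibility: A x = b.

This gives the KKT block system:
  [ Q   A^T ] [ x     ]   [-c ]
  [ A    0  ] [ lambda ] = [ b ]

Solving the linear system:
  x*      = (0.3061, 2.6939, -2.3061)
  lambda* = (-20.5102, 17.102)
  f(x*)   = 45.2041

x* = (0.3061, 2.6939, -2.3061), lambda* = (-20.5102, 17.102)


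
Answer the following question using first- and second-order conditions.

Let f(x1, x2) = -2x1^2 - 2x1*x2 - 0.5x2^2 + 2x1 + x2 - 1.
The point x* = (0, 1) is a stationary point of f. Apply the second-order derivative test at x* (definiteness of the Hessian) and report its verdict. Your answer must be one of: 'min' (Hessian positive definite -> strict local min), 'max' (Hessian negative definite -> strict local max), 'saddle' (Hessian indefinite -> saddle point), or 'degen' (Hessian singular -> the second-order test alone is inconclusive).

Compute the Hessian H = grad^2 f:
  H = [[-4, -2], [-2, -1]]
Verify stationarity: grad f(x*) = H x* + g = (0, 0).
Eigenvalues of H: -5, 0.
H has a zero eigenvalue (singular; negative semidefinite but not definite), so H is neither positive definite, negative definite, nor indefinite. The second-order test alone is inconclusive -> degen.
(Indeed, f is constant along the null direction of H through x*, so x* is not a strict local extremum.)

degen


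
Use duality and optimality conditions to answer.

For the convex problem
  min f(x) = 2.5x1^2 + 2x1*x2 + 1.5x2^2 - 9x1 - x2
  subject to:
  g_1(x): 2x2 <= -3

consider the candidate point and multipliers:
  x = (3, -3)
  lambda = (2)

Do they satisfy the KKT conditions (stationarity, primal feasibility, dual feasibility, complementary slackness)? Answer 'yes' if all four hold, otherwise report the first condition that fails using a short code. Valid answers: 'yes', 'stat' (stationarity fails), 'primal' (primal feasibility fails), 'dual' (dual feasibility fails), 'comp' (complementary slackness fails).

Gradient of f: grad f(x) = Q x + c = (0, -4)
Constraint values g_i(x) = a_i^T x - b_i:
  g_1((3, -3)) = -3
Stationarity residual: grad f(x) + sum_i lambda_i a_i = (0, 0)
  -> stationarity OK
Primal feasibility (all g_i <= 0): OK
Dual feasibility (all lambda_i >= 0): OK
Complementary slackness (lambda_i * g_i(x) = 0 for all i): FAILS

Verdict: the first failing condition is complementary_slackness -> comp.

comp


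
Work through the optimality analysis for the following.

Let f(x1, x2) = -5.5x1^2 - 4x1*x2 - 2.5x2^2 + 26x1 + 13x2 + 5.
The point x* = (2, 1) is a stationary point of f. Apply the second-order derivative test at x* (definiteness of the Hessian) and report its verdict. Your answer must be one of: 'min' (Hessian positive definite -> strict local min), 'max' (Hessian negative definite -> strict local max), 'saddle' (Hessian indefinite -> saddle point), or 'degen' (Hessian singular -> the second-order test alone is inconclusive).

Compute the Hessian H = grad^2 f:
  H = [[-11, -4], [-4, -5]]
Verify stationarity: grad f(x*) = H x* + g = (0, 0).
Eigenvalues of H: -13, -3.
Both eigenvalues < 0, so H is negative definite -> x* is a strict local max.

max


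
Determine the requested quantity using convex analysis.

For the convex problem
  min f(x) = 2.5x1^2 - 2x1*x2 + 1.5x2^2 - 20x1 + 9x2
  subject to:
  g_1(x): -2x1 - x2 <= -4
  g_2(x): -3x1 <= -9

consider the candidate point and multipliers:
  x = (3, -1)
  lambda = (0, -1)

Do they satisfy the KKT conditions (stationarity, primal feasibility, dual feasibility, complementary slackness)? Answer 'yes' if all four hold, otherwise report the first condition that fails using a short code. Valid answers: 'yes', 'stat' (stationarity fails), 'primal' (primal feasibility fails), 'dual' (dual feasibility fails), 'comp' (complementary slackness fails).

Gradient of f: grad f(x) = Q x + c = (-3, 0)
Constraint values g_i(x) = a_i^T x - b_i:
  g_1((3, -1)) = -1
  g_2((3, -1)) = 0
Stationarity residual: grad f(x) + sum_i lambda_i a_i = (0, 0)
  -> stationarity OK
Primal feasibility (all g_i <= 0): OK
Dual feasibility (all lambda_i >= 0): FAILS
Complementary slackness (lambda_i * g_i(x) = 0 for all i): OK

Verdict: the first failing condition is dual_feasibility -> dual.

dual


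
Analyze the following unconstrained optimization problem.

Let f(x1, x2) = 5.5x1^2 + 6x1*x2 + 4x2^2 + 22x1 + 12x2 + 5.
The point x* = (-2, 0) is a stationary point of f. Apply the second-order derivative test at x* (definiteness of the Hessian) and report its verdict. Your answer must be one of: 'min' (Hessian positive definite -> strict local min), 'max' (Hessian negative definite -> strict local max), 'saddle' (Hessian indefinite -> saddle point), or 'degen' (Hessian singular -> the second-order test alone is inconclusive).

Compute the Hessian H = grad^2 f:
  H = [[11, 6], [6, 8]]
Verify stationarity: grad f(x*) = H x* + g = (0, 0).
Eigenvalues of H: 3.3153, 15.6847.
Both eigenvalues > 0, so H is positive definite -> x* is a strict local min.

min


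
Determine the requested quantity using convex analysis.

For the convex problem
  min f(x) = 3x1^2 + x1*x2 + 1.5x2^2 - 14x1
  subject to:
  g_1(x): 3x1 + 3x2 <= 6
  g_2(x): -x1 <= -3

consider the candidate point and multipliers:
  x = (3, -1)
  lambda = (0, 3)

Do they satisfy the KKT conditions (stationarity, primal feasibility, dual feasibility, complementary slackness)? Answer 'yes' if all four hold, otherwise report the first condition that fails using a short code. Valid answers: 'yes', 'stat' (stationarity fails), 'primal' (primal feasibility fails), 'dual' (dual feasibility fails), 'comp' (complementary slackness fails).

Gradient of f: grad f(x) = Q x + c = (3, 0)
Constraint values g_i(x) = a_i^T x - b_i:
  g_1((3, -1)) = 0
  g_2((3, -1)) = 0
Stationarity residual: grad f(x) + sum_i lambda_i a_i = (0, 0)
  -> stationarity OK
Primal feasibility (all g_i <= 0): OK
Dual feasibility (all lambda_i >= 0): OK
Complementary slackness (lambda_i * g_i(x) = 0 for all i): OK

Verdict: yes, KKT holds.

yes


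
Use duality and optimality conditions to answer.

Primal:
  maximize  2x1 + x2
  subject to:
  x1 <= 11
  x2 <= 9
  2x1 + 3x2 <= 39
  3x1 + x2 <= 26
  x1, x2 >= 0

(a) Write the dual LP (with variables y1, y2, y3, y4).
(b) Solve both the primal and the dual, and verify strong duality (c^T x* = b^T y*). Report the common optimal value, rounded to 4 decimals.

The standard primal-dual pair for 'max c^T x s.t. A x <= b, x >= 0' is:
  Dual:  min b^T y  s.t.  A^T y >= c,  y >= 0.

So the dual LP is:
  minimize  11y1 + 9y2 + 39y3 + 26y4
  subject to:
    y1 + 2y3 + 3y4 >= 2
    y2 + 3y3 + y4 >= 1
    y1, y2, y3, y4 >= 0

Solving the primal: x* = (5.6667, 9).
  primal value c^T x* = 20.3333.
Solving the dual: y* = (0, 0.3333, 0, 0.6667).
  dual value b^T y* = 20.3333.
Strong duality: c^T x* = b^T y*. Confirmed.

20.3333


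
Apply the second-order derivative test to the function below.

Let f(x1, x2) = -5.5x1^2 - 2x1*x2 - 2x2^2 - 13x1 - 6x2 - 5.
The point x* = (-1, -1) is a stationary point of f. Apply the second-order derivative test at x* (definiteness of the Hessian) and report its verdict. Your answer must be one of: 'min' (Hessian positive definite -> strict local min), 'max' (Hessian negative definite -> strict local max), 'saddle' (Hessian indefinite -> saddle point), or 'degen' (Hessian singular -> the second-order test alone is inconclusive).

Compute the Hessian H = grad^2 f:
  H = [[-11, -2], [-2, -4]]
Verify stationarity: grad f(x*) = H x* + g = (0, 0).
Eigenvalues of H: -11.5311, -3.4689.
Both eigenvalues < 0, so H is negative definite -> x* is a strict local max.

max


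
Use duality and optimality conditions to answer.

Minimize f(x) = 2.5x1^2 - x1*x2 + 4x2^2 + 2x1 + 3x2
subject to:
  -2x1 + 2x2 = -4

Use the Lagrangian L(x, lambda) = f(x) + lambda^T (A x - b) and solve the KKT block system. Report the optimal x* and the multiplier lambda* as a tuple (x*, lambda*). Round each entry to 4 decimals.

Form the Lagrangian:
  L(x, lambda) = (1/2) x^T Q x + c^T x + lambda^T (A x - b)
Stationarity (grad_x L = 0): Q x + c + A^T lambda = 0.
Primal feasibility: A x = b.

This gives the KKT block system:
  [ Q   A^T ] [ x     ]   [-c ]
  [ A    0  ] [ lambda ] = [ b ]

Solving the linear system:
  x*      = (0.8182, -1.1818)
  lambda* = (3.6364)
  f(x*)   = 6.3182

x* = (0.8182, -1.1818), lambda* = (3.6364)


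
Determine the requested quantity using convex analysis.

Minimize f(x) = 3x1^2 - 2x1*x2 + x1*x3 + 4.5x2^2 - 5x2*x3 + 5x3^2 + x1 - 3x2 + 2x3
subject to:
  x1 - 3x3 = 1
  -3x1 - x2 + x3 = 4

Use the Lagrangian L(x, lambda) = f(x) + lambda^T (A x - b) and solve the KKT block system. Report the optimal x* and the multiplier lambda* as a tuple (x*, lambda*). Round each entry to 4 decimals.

Form the Lagrangian:
  L(x, lambda) = (1/2) x^T Q x + c^T x + lambda^T (A x - b)
Stationarity (grad_x L = 0): Q x + c + A^T lambda = 0.
Primal feasibility: A x = b.

This gives the KKT block system:
  [ Q   A^T ] [ x     ]   [-c ]
  [ A    0  ] [ lambda ] = [ b ]

Solving the linear system:
  x*      = (-1.354, -0.7226, -0.7847)
  lambda* = (-2.1533, -2.8723)
  f(x*)   = 6.4434

x* = (-1.354, -0.7226, -0.7847), lambda* = (-2.1533, -2.8723)


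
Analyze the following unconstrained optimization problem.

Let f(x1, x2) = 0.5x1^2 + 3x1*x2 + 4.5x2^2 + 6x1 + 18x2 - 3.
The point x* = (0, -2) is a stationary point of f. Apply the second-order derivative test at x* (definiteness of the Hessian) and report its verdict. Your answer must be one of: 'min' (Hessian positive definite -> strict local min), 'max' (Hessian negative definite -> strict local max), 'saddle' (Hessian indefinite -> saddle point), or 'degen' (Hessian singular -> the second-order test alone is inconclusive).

Compute the Hessian H = grad^2 f:
  H = [[1, 3], [3, 9]]
Verify stationarity: grad f(x*) = H x* + g = (0, 0).
Eigenvalues of H: 0, 10.
H has a zero eigenvalue (singular; positive semidefinite but not definite), so H is neither positive definite, negative definite, nor indefinite. The second-order test alone is inconclusive -> degen.
(Indeed, f is constant along the null direction of H through x*, so x* is not a strict local extremum.)

degen


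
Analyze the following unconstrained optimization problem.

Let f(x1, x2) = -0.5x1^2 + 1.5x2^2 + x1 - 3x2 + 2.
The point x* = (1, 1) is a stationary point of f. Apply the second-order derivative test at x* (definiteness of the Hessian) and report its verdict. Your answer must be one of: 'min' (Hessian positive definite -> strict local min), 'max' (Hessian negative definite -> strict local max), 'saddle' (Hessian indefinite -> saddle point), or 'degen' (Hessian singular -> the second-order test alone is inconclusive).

Compute the Hessian H = grad^2 f:
  H = [[-1, 0], [0, 3]]
Verify stationarity: grad f(x*) = H x* + g = (0, 0).
Eigenvalues of H: -1, 3.
Eigenvalues have mixed signs, so H is indefinite -> x* is a saddle point.

saddle


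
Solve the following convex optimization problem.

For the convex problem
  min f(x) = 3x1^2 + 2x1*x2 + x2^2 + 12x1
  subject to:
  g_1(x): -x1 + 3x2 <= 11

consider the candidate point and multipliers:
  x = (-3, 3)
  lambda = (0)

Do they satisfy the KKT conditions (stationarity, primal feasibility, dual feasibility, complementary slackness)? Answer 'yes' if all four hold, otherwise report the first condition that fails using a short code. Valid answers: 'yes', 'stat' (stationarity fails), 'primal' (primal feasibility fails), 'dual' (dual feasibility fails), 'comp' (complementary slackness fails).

Gradient of f: grad f(x) = Q x + c = (0, 0)
Constraint values g_i(x) = a_i^T x - b_i:
  g_1((-3, 3)) = 1
Stationarity residual: grad f(x) + sum_i lambda_i a_i = (0, 0)
  -> stationarity OK
Primal feasibility (all g_i <= 0): FAILS
Dual feasibility (all lambda_i >= 0): OK
Complementary slackness (lambda_i * g_i(x) = 0 for all i): OK

Verdict: the first failing condition is primal_feasibility -> primal.

primal


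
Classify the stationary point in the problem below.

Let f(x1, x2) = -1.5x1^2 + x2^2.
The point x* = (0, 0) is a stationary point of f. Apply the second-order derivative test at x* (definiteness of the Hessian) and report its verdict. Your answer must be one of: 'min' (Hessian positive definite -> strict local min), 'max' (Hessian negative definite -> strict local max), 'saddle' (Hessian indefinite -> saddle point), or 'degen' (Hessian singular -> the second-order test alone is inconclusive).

Compute the Hessian H = grad^2 f:
  H = [[-3, 0], [0, 2]]
Verify stationarity: grad f(x*) = H x* + g = (0, 0).
Eigenvalues of H: -3, 2.
Eigenvalues have mixed signs, so H is indefinite -> x* is a saddle point.

saddle


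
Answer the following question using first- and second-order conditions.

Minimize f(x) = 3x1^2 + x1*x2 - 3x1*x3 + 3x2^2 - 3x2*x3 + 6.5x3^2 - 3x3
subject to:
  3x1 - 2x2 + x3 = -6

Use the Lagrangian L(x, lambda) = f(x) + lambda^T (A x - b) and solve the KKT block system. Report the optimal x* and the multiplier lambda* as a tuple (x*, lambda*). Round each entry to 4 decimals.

Form the Lagrangian:
  L(x, lambda) = (1/2) x^T Q x + c^T x + lambda^T (A x - b)
Stationarity (grad_x L = 0): Q x + c + A^T lambda = 0.
Primal feasibility: A x = b.

This gives the KKT block system:
  [ Q   A^T ] [ x     ]   [-c ]
  [ A    0  ] [ lambda ] = [ b ]

Solving the linear system:
  x*      = (-1.3366, 0.9802, -0.0297)
  lambda* = (2.3168)
  f(x*)   = 6.995

x* = (-1.3366, 0.9802, -0.0297), lambda* = (2.3168)


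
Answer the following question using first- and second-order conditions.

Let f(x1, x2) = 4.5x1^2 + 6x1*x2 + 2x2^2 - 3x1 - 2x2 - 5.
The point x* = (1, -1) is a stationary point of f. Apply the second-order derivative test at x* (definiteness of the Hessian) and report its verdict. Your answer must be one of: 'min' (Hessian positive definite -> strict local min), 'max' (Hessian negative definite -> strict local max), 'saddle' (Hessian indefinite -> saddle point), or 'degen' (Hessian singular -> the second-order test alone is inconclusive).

Compute the Hessian H = grad^2 f:
  H = [[9, 6], [6, 4]]
Verify stationarity: grad f(x*) = H x* + g = (0, 0).
Eigenvalues of H: 0, 13.
H has a zero eigenvalue (singular; positive semidefinite but not definite), so H is neither positive definite, negative definite, nor indefinite. The second-order test alone is inconclusive -> degen.
(Indeed, f is constant along the null direction of H through x*, so x* is not a strict local extremum.)

degen


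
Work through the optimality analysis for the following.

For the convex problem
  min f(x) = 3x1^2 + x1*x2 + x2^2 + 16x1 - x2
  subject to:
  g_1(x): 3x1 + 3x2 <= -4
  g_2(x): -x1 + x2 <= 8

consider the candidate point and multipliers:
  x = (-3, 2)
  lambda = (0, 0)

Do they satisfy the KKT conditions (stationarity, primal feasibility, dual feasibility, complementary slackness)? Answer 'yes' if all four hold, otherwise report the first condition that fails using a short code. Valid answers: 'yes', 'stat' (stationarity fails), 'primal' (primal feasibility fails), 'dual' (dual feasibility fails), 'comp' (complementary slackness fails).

Gradient of f: grad f(x) = Q x + c = (0, 0)
Constraint values g_i(x) = a_i^T x - b_i:
  g_1((-3, 2)) = 1
  g_2((-3, 2)) = -3
Stationarity residual: grad f(x) + sum_i lambda_i a_i = (0, 0)
  -> stationarity OK
Primal feasibility (all g_i <= 0): FAILS
Dual feasibility (all lambda_i >= 0): OK
Complementary slackness (lambda_i * g_i(x) = 0 for all i): OK

Verdict: the first failing condition is primal_feasibility -> primal.

primal


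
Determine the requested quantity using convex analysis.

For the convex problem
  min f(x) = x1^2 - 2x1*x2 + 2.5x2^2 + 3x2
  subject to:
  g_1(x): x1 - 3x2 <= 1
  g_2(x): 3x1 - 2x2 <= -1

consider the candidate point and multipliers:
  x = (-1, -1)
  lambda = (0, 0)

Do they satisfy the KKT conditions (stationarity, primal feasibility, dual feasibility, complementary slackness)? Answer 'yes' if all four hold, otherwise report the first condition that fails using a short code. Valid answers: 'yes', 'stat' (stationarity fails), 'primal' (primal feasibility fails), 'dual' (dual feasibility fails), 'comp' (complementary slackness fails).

Gradient of f: grad f(x) = Q x + c = (0, 0)
Constraint values g_i(x) = a_i^T x - b_i:
  g_1((-1, -1)) = 1
  g_2((-1, -1)) = 0
Stationarity residual: grad f(x) + sum_i lambda_i a_i = (0, 0)
  -> stationarity OK
Primal feasibility (all g_i <= 0): FAILS
Dual feasibility (all lambda_i >= 0): OK
Complementary slackness (lambda_i * g_i(x) = 0 for all i): OK

Verdict: the first failing condition is primal_feasibility -> primal.

primal


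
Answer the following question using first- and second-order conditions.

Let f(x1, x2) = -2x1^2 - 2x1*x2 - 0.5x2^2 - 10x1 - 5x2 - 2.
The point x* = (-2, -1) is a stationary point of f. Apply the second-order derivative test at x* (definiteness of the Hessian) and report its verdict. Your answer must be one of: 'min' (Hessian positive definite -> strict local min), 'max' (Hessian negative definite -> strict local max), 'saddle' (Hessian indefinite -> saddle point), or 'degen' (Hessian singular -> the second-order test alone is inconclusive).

Compute the Hessian H = grad^2 f:
  H = [[-4, -2], [-2, -1]]
Verify stationarity: grad f(x*) = H x* + g = (0, 0).
Eigenvalues of H: -5, 0.
H has a zero eigenvalue (singular; negative semidefinite but not definite), so H is neither positive definite, negative definite, nor indefinite. The second-order test alone is inconclusive -> degen.
(Indeed, f is constant along the null direction of H through x*, so x* is not a strict local extremum.)

degen


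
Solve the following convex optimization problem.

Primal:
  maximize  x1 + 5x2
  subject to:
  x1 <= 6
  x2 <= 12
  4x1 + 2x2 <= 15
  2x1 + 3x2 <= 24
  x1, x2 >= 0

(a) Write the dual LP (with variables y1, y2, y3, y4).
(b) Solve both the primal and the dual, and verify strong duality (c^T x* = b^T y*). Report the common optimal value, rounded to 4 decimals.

The standard primal-dual pair for 'max c^T x s.t. A x <= b, x >= 0' is:
  Dual:  min b^T y  s.t.  A^T y >= c,  y >= 0.

So the dual LP is:
  minimize  6y1 + 12y2 + 15y3 + 24y4
  subject to:
    y1 + 4y3 + 2y4 >= 1
    y2 + 2y3 + 3y4 >= 5
    y1, y2, y3, y4 >= 0

Solving the primal: x* = (0, 7.5).
  primal value c^T x* = 37.5.
Solving the dual: y* = (0, 0, 2.5, 0).
  dual value b^T y* = 37.5.
Strong duality: c^T x* = b^T y*. Confirmed.

37.5


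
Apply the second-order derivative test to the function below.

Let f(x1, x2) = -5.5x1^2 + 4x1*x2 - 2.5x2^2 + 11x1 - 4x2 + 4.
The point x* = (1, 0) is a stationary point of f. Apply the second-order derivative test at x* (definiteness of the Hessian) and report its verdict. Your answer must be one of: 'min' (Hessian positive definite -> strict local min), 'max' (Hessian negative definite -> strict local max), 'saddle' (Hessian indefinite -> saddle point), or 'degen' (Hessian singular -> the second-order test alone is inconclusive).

Compute the Hessian H = grad^2 f:
  H = [[-11, 4], [4, -5]]
Verify stationarity: grad f(x*) = H x* + g = (0, 0).
Eigenvalues of H: -13, -3.
Both eigenvalues < 0, so H is negative definite -> x* is a strict local max.

max


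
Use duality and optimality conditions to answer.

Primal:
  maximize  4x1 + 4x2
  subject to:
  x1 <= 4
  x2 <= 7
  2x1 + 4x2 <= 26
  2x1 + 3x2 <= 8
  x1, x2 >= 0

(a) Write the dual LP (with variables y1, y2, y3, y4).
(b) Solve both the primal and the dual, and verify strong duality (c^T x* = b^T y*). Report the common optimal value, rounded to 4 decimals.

The standard primal-dual pair for 'max c^T x s.t. A x <= b, x >= 0' is:
  Dual:  min b^T y  s.t.  A^T y >= c,  y >= 0.

So the dual LP is:
  minimize  4y1 + 7y2 + 26y3 + 8y4
  subject to:
    y1 + 2y3 + 2y4 >= 4
    y2 + 4y3 + 3y4 >= 4
    y1, y2, y3, y4 >= 0

Solving the primal: x* = (4, 0).
  primal value c^T x* = 16.
Solving the dual: y* = (1.3333, 0, 0, 1.3333).
  dual value b^T y* = 16.
Strong duality: c^T x* = b^T y*. Confirmed.

16


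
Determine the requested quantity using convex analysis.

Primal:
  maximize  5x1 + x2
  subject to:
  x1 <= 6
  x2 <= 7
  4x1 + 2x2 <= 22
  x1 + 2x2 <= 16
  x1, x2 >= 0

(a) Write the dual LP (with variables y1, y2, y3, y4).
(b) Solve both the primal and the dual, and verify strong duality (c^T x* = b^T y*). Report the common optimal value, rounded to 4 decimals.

The standard primal-dual pair for 'max c^T x s.t. A x <= b, x >= 0' is:
  Dual:  min b^T y  s.t.  A^T y >= c,  y >= 0.

So the dual LP is:
  minimize  6y1 + 7y2 + 22y3 + 16y4
  subject to:
    y1 + 4y3 + y4 >= 5
    y2 + 2y3 + 2y4 >= 1
    y1, y2, y3, y4 >= 0

Solving the primal: x* = (5.5, 0).
  primal value c^T x* = 27.5.
Solving the dual: y* = (0, 0, 1.25, 0).
  dual value b^T y* = 27.5.
Strong duality: c^T x* = b^T y*. Confirmed.

27.5


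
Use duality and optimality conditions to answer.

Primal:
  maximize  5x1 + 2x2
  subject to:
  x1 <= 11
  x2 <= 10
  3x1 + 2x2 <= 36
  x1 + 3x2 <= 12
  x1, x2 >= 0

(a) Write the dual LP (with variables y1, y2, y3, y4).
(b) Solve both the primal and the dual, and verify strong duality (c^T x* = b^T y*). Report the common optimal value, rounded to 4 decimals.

The standard primal-dual pair for 'max c^T x s.t. A x <= b, x >= 0' is:
  Dual:  min b^T y  s.t.  A^T y >= c,  y >= 0.

So the dual LP is:
  minimize  11y1 + 10y2 + 36y3 + 12y4
  subject to:
    y1 + 3y3 + y4 >= 5
    y2 + 2y3 + 3y4 >= 2
    y1, y2, y3, y4 >= 0

Solving the primal: x* = (11, 0.3333).
  primal value c^T x* = 55.6667.
Solving the dual: y* = (4.3333, 0, 0, 0.6667).
  dual value b^T y* = 55.6667.
Strong duality: c^T x* = b^T y*. Confirmed.

55.6667


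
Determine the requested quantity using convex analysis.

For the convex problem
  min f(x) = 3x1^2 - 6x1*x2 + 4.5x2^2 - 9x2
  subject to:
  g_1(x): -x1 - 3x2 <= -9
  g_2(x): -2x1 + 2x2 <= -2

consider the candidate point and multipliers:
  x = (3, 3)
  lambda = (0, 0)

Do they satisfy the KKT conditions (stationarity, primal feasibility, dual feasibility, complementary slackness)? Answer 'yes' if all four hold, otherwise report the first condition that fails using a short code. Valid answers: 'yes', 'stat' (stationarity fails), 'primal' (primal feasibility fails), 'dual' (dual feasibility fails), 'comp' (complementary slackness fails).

Gradient of f: grad f(x) = Q x + c = (0, 0)
Constraint values g_i(x) = a_i^T x - b_i:
  g_1((3, 3)) = -3
  g_2((3, 3)) = 2
Stationarity residual: grad f(x) + sum_i lambda_i a_i = (0, 0)
  -> stationarity OK
Primal feasibility (all g_i <= 0): FAILS
Dual feasibility (all lambda_i >= 0): OK
Complementary slackness (lambda_i * g_i(x) = 0 for all i): OK

Verdict: the first failing condition is primal_feasibility -> primal.

primal


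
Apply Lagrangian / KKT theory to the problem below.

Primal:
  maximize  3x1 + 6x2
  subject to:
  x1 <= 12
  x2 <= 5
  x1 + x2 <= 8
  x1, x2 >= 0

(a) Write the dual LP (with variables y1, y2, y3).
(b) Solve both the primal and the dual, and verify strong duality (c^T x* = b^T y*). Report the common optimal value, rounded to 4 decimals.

The standard primal-dual pair for 'max c^T x s.t. A x <= b, x >= 0' is:
  Dual:  min b^T y  s.t.  A^T y >= c,  y >= 0.

So the dual LP is:
  minimize  12y1 + 5y2 + 8y3
  subject to:
    y1 + y3 >= 3
    y2 + y3 >= 6
    y1, y2, y3 >= 0

Solving the primal: x* = (3, 5).
  primal value c^T x* = 39.
Solving the dual: y* = (0, 3, 3).
  dual value b^T y* = 39.
Strong duality: c^T x* = b^T y*. Confirmed.

39


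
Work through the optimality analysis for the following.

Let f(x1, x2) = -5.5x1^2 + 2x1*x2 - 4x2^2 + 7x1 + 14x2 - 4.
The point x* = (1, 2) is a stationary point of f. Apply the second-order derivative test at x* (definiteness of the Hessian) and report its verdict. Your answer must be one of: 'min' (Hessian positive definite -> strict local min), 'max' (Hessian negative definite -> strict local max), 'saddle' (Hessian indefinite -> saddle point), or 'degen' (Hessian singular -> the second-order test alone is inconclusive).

Compute the Hessian H = grad^2 f:
  H = [[-11, 2], [2, -8]]
Verify stationarity: grad f(x*) = H x* + g = (0, 0).
Eigenvalues of H: -12, -7.
Both eigenvalues < 0, so H is negative definite -> x* is a strict local max.

max


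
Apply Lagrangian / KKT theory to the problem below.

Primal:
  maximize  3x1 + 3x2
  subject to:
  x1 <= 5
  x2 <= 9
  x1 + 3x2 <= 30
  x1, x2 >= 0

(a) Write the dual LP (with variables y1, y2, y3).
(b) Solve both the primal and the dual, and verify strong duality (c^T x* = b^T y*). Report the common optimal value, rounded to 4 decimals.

The standard primal-dual pair for 'max c^T x s.t. A x <= b, x >= 0' is:
  Dual:  min b^T y  s.t.  A^T y >= c,  y >= 0.

So the dual LP is:
  minimize  5y1 + 9y2 + 30y3
  subject to:
    y1 + y3 >= 3
    y2 + 3y3 >= 3
    y1, y2, y3 >= 0

Solving the primal: x* = (5, 8.3333).
  primal value c^T x* = 40.
Solving the dual: y* = (2, 0, 1).
  dual value b^T y* = 40.
Strong duality: c^T x* = b^T y*. Confirmed.

40


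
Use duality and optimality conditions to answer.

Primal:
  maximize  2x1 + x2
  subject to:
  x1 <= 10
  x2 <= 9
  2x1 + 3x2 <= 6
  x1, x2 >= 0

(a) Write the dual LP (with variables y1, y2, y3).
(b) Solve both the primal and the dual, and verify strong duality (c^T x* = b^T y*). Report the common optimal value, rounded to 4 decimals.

The standard primal-dual pair for 'max c^T x s.t. A x <= b, x >= 0' is:
  Dual:  min b^T y  s.t.  A^T y >= c,  y >= 0.

So the dual LP is:
  minimize  10y1 + 9y2 + 6y3
  subject to:
    y1 + 2y3 >= 2
    y2 + 3y3 >= 1
    y1, y2, y3 >= 0

Solving the primal: x* = (3, 0).
  primal value c^T x* = 6.
Solving the dual: y* = (0, 0, 1).
  dual value b^T y* = 6.
Strong duality: c^T x* = b^T y*. Confirmed.

6


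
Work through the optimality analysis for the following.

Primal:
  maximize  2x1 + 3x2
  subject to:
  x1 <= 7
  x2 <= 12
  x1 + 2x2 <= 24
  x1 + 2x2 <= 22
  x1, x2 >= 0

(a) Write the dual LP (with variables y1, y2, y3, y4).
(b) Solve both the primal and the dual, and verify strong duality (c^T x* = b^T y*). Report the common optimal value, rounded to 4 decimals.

The standard primal-dual pair for 'max c^T x s.t. A x <= b, x >= 0' is:
  Dual:  min b^T y  s.t.  A^T y >= c,  y >= 0.

So the dual LP is:
  minimize  7y1 + 12y2 + 24y3 + 22y4
  subject to:
    y1 + y3 + y4 >= 2
    y2 + 2y3 + 2y4 >= 3
    y1, y2, y3, y4 >= 0

Solving the primal: x* = (7, 7.5).
  primal value c^T x* = 36.5.
Solving the dual: y* = (0.5, 0, 0, 1.5).
  dual value b^T y* = 36.5.
Strong duality: c^T x* = b^T y*. Confirmed.

36.5


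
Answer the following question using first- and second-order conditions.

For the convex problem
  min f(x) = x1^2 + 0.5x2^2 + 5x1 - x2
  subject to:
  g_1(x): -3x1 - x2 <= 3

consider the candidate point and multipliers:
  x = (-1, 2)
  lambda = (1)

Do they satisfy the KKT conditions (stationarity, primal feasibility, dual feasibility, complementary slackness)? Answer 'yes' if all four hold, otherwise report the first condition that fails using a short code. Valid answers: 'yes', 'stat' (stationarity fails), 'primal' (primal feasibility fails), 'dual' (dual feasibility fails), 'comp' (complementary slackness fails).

Gradient of f: grad f(x) = Q x + c = (3, 1)
Constraint values g_i(x) = a_i^T x - b_i:
  g_1((-1, 2)) = -2
Stationarity residual: grad f(x) + sum_i lambda_i a_i = (0, 0)
  -> stationarity OK
Primal feasibility (all g_i <= 0): OK
Dual feasibility (all lambda_i >= 0): OK
Complementary slackness (lambda_i * g_i(x) = 0 for all i): FAILS

Verdict: the first failing condition is complementary_slackness -> comp.

comp


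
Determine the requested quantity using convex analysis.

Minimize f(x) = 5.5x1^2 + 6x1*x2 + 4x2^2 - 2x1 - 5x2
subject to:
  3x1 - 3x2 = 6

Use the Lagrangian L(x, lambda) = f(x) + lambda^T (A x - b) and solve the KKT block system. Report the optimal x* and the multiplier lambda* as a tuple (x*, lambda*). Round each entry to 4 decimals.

Form the Lagrangian:
  L(x, lambda) = (1/2) x^T Q x + c^T x + lambda^T (A x - b)
Stationarity (grad_x L = 0): Q x + c + A^T lambda = 0.
Primal feasibility: A x = b.

This gives the KKT block system:
  [ Q   A^T ] [ x     ]   [-c ]
  [ A    0  ] [ lambda ] = [ b ]

Solving the linear system:
  x*      = (1.129, -0.871)
  lambda* = (-1.7312)
  f(x*)   = 6.2419

x* = (1.129, -0.871), lambda* = (-1.7312)


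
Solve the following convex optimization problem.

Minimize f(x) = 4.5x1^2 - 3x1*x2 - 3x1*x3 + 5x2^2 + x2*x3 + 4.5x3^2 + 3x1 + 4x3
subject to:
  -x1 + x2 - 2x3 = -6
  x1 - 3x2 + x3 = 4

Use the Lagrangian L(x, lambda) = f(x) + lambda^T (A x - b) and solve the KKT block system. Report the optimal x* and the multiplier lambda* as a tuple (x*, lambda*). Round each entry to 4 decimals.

Form the Lagrangian:
  L(x, lambda) = (1/2) x^T Q x + c^T x + lambda^T (A x - b)
Stationarity (grad_x L = 0): Q x + c + A^T lambda = 0.
Primal feasibility: A x = b.

This gives the KKT block system:
  [ Q   A^T ] [ x     ]   [-c ]
  [ A    0  ] [ lambda ] = [ b ]

Solving the linear system:
  x*      = (1.3434, -0.1313, 2.2626)
  lambda* = (11.5051, 2.8081)
  f(x*)   = 35.4394

x* = (1.3434, -0.1313, 2.2626), lambda* = (11.5051, 2.8081)


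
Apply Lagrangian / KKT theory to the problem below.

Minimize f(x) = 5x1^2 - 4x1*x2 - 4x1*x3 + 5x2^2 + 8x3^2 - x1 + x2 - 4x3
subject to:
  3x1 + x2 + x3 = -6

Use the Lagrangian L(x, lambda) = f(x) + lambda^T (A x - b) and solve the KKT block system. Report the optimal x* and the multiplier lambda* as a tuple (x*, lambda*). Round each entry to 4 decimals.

Form the Lagrangian:
  L(x, lambda) = (1/2) x^T Q x + c^T x + lambda^T (A x - b)
Stationarity (grad_x L = 0): Q x + c + A^T lambda = 0.
Primal feasibility: A x = b.

This gives the KKT block system:
  [ Q   A^T ] [ x     ]   [-c ]
  [ A    0  ] [ lambda ] = [ b ]

Solving the linear system:
  x*      = (-1.5275, -1.0645, -0.3528)
  lambda* = (3.5353)
  f(x*)   = 11.543

x* = (-1.5275, -1.0645, -0.3528), lambda* = (3.5353)


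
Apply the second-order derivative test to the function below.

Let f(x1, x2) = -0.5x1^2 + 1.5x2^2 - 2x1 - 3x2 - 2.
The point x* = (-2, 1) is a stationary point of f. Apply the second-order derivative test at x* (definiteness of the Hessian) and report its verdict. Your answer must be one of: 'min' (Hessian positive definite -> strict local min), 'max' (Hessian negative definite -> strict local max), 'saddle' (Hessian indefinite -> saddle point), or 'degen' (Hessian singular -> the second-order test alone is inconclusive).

Compute the Hessian H = grad^2 f:
  H = [[-1, 0], [0, 3]]
Verify stationarity: grad f(x*) = H x* + g = (0, 0).
Eigenvalues of H: -1, 3.
Eigenvalues have mixed signs, so H is indefinite -> x* is a saddle point.

saddle


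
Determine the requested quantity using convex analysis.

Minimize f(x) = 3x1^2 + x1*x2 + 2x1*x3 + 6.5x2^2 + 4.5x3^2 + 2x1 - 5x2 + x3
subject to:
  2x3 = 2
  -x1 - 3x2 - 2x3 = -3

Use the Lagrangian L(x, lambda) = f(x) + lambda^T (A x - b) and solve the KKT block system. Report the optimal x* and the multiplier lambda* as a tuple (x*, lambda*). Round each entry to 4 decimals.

Form the Lagrangian:
  L(x, lambda) = (1/2) x^T Q x + c^T x + lambda^T (A x - b)
Stationarity (grad_x L = 0): Q x + c + A^T lambda = 0.
Primal feasibility: A x = b.

This gives the KKT block system:
  [ Q   A^T ] [ x     ]   [-c ]
  [ A    0  ] [ lambda ] = [ b ]

Solving the linear system:
  x*      = (-0.6721, 0.5574, 1)
  lambda* = (-3.8033, 0.5246)
  f(x*)   = 3.0246

x* = (-0.6721, 0.5574, 1), lambda* = (-3.8033, 0.5246)


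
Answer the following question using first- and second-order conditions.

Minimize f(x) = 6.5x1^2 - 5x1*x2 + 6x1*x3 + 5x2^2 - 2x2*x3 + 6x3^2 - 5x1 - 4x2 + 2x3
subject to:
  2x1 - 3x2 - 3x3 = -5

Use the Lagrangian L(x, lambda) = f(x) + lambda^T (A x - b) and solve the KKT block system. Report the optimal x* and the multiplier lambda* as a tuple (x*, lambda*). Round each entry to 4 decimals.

Form the Lagrangian:
  L(x, lambda) = (1/2) x^T Q x + c^T x + lambda^T (A x - b)
Stationarity (grad_x L = 0): Q x + c + A^T lambda = 0.
Primal feasibility: A x = b.

This gives the KKT block system:
  [ Q   A^T ] [ x     ]   [-c ]
  [ A    0  ] [ lambda ] = [ b ]

Solving the linear system:
  x*      = (0.3138, 1.3736, 0.5023)
  lambda* = (2.3875)
  f(x*)   = 2.9394

x* = (0.3138, 1.3736, 0.5023), lambda* = (2.3875)
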